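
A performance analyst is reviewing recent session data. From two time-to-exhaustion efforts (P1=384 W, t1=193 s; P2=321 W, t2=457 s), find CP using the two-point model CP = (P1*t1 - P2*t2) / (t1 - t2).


Work in trial 1 = 74112 J
Work in trial 2 = 146697 J
Delta work = -72585 J
Delta time = -264 s
CP = -72585 / -264 = 274.94 W

274.94 W


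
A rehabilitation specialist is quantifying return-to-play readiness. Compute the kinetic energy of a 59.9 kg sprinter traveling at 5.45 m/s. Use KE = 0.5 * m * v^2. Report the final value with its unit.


Velocity squared = 29.7025
KE = 0.5 * 59.9 * 29.7025 = 889.59 J

889.59 J


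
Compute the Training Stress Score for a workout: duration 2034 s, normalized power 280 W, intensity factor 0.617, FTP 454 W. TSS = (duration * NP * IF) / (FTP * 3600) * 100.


Product = 2034 * 280 * 0.617 = 351393.84
Base = 454 * 3600 = 1634400
TSS = 351393.84 / 1634400 * 100 = 21.5

21.5 TSS


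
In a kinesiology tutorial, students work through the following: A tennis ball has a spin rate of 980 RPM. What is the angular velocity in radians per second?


Convert RPM to rad/s: multiply by 2*pi and divide by 60
omega = 980 * 2 * pi / 60
= 102.625 rad/s

102.625 rad/s


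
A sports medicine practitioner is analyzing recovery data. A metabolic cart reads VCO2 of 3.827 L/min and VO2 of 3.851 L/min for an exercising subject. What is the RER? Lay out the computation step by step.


RER = VCO2 / VO2 = 3.827 / 3.851 = 0.9938

0.9938


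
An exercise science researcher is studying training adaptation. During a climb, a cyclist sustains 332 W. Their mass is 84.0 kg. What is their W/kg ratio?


Power-to-weight = 332 W / 84.0 kg
= 3.952 W/kg

3.952 W/kg


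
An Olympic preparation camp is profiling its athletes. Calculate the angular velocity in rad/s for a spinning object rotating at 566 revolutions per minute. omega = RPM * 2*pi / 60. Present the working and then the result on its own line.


omega = RPM * 2*pi / 60
= 566 * 6.28318531 / 60
= 59.271 rad/s

59.271 rad/s


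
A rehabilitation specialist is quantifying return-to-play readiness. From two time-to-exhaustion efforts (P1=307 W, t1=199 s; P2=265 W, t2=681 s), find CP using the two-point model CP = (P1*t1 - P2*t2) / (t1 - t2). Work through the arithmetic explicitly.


Work in trial 1 = 61093 J
Work in trial 2 = 180465 J
Delta work = -119372 J
Delta time = -482 s
CP = -119372 / -482 = 247.66 W

247.66 W


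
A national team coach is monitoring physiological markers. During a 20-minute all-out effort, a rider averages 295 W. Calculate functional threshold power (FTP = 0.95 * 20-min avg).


FTP = 0.95 * 295
= 280.25 W

280.25 W


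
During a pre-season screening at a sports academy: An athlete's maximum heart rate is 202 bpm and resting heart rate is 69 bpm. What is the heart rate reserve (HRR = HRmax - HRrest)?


HRR = HRmax - HRrest
= 202 - 69
= 133 bpm

133 bpm


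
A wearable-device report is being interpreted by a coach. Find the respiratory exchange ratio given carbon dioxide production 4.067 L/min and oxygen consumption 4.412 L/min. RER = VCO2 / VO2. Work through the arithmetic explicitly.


VCO2 = 4.067 L/min
VO2 = 4.412 L/min
RER = 4.067 / 4.412 = 0.9218

0.9218


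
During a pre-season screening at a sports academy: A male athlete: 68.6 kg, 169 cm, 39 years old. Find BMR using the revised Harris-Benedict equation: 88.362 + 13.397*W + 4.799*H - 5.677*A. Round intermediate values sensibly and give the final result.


Intercept = 88.362
Weight contribution = 13.397 * 68.6 = 919.0342
Height contribution = 4.799 * 169 = 811.031
Age contribution = 5.677 * 39 = 221.403
BMR = 88.362 + 919.0342 + 811.031 - 221.403
= 1597.02 kcal/day

1597.02 kcal/day


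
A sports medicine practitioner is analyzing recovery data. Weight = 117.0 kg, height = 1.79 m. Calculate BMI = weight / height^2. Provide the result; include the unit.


height^2 = 1.79^2 = 3.2041
BMI = 117.0 / 3.2041 = 36.52 kg/m^2

36.52 kg/m^2


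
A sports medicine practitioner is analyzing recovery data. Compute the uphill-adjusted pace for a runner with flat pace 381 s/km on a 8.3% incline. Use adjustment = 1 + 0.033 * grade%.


Adjustment factor = 1 + 0.033 * 8.3 = 1.2739
Grade-adjusted pace = 381 * 1.2739 = 485.36 s/km

485.36 s/km


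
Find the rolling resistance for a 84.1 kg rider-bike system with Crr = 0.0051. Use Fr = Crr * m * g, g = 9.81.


m * g = 84.1 * 9.81 = 825.021 N
Fr = 0.0051 * 825.021 = 4.208 N

4.208 N


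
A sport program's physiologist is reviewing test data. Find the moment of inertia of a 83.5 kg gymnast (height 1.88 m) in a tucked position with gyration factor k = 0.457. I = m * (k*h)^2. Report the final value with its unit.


Radius of gyration = 0.457 * 1.88 = 0.85916 m
I = 83.5 * 0.85916^2
= 83.5 * 0.738156
= 61.636 kg*m^2

61.636 kg*m^2


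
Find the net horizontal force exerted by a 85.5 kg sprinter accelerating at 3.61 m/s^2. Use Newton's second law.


Newton's second law: F = m * a
F = 85.5 * 3.61 = 308.66 N

308.66 N


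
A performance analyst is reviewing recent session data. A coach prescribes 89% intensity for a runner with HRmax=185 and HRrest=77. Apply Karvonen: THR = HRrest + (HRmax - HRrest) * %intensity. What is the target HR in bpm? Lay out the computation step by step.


Heart rate reserve = 185 - 77 = 108
Intensity fraction = 89 / 100 = 0.89
THR = 77 + 108 * 0.89 = 173.12 bpm

173.12 bpm


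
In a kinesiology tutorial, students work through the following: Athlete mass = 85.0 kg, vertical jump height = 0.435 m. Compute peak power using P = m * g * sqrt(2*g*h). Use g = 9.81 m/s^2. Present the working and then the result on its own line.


sqrt(2 * 9.81 * 0.435) = sqrt(8.5347) = 2.921421 m/s
P = 85.0 * 9.81 * 2.921421
= 2436.03 W

2436.03 W


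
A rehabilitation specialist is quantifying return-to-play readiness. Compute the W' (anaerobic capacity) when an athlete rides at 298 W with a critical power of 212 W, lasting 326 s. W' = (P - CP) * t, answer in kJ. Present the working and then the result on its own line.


Above-CP power = 86 W
Duration = 326 s
W' = 86 * 326 = 28036 J
Convert: 28036 / 1000 = 28.036 kJ

28.036 kJ


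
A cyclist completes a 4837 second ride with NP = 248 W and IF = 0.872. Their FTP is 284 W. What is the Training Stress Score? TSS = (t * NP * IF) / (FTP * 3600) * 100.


t * NP * IF = 4837 * 248 * 0.872 = 1046030.272
FTP * 3600 = 1022400
TSS = (1046030.272 / 1022400) * 100 = 102.31

102.31 TSS


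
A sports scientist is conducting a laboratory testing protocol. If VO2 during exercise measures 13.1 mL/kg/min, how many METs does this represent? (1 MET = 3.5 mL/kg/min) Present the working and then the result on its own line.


METs = VO2 / 3.5 = 13.1 / 3.5 = 3.74

3.74 METs


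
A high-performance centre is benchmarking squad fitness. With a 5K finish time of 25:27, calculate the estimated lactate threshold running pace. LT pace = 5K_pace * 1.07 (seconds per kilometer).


Race duration = 1527 s for 5 km
Average pace = 1527 / 5 = 305.4 s/km
LT pace = 305.4 * 1.07
= 326.78 s/km

326.78 s/km


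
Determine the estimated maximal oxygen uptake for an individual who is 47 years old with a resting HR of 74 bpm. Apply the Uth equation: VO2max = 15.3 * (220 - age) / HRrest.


HRmax = 220 - 47 = 173
VO2max = 15.3 * (173 / 74)
= 15.3 * 2.3378
= 35.77 mL/kg/min

35.77 mL/kg/min


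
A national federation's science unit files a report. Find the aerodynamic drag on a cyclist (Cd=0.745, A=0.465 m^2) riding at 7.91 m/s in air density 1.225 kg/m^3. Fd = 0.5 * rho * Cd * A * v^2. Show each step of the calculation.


Fd = 0.5 * 1.225 * 0.745 * 0.465 * 7.91^2
= 0.5 * 1.225 * 0.745 * 0.465 * 62.5681
= 13.276 N

13.276 N


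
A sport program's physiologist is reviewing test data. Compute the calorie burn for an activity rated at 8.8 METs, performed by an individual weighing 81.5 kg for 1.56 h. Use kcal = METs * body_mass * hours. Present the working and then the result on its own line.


Product of METs and mass = 8.8 * 81.5 = 717.2
Total kcal = 717.2 * 1.56 = 1118.83 kcal

1118.83 kcal


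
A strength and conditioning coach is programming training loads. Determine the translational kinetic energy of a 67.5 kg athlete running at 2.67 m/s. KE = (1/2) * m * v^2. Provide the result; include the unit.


KE = 0.5 * m * v^2
= 0.5 * 67.5 * 2.67^2
= 0.5 * 67.5 * 7.1289
= 240.6 J

240.6 J


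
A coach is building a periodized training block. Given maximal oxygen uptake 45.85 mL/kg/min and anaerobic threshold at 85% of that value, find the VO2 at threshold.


Percentage as decimal = 0.85
VO2 at AT = 45.85 * 0.85 = 38.97 mL/kg/min

38.97 mL/kg/min


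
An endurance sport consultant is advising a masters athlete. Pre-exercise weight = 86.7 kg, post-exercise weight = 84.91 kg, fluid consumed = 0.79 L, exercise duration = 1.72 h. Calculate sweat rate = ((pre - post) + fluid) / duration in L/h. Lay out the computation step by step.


Weight loss = 86.7 - 84.91 = 1.79 kg (approx L)
Total sweat = 1.79 + 0.79 = 2.58 L
Sweat rate = 2.58 / 1.72 = 1.5 L/h

1.5 L/h


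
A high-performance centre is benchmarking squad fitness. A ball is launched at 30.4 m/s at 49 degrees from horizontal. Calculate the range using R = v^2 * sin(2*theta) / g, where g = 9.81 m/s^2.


sin(2 * 49) = sin(98) = 0.990268
v^2 = 30.4^2 = 924.16
R = 924.16 * 0.990268 / 9.81
= 93.289 m

93.289 m


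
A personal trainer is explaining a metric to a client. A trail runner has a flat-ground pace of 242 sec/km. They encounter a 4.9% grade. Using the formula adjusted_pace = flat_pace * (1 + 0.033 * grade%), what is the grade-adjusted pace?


Grade factor = 1 + 0.033 * 4.9 = 1.1617
Adjusted = 242 * 1.1617 = 281.13 sec/km

281.13 s/km


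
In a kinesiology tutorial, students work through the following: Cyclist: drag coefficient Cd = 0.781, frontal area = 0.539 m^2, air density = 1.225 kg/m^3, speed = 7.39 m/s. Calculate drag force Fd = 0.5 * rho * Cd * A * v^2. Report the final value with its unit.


v^2 = 7.39^2 = 54.6121
Fd = 0.5 * 1.225 * 0.781 * 0.539 * 54.6121
= 14.081 N

14.081 N


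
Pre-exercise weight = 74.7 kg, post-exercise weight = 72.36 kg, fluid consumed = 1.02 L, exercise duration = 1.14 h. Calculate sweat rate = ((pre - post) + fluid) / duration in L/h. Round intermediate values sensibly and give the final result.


Weight loss = 74.7 - 72.36 = 2.34 kg (approx L)
Total sweat = 2.34 + 1.02 = 3.36 L
Sweat rate = 3.36 / 1.14 = 2.947 L/h

2.947 L/h


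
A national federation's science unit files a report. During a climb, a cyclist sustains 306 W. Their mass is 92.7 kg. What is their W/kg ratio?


Power-to-weight = 306 W / 92.7 kg
= 3.301 W/kg

3.301 W/kg


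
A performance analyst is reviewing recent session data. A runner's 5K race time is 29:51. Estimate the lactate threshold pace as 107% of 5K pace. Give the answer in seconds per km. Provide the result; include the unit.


Total race time = 29*60 + 51 = 1791 seconds
5K pace = 1791 / 5 = 358.2 sec/km
LT pace = 358.2 * 1.07 = 383.27 sec/km

383.27 s/km


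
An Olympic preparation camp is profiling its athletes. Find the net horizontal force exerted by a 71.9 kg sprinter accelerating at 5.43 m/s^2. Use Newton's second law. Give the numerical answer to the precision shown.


Newton's second law: F = m * a
F = 71.9 * 5.43 = 390.42 N

390.42 N


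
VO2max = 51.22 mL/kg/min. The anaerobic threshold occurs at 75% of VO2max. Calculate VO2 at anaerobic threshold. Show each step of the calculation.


AT fraction = 75 / 100 = 0.75
AT VO2 = 51.22 * 0.75
= 38.42 mL/kg/min

38.42 mL/kg/min


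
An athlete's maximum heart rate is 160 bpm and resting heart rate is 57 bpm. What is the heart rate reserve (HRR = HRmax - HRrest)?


HRR = HRmax - HRrest
= 160 - 57
= 103 bpm

103 bpm


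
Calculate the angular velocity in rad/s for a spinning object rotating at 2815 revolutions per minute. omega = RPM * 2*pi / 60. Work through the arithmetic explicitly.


omega = RPM * 2*pi / 60
= 2815 * 6.28318531 / 60
= 294.786 rad/s

294.786 rad/s


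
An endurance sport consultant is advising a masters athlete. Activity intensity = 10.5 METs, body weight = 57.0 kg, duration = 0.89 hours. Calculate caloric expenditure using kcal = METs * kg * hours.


kcal = 10.5 * 57.0 * 0.89
= 598.5 * 0.89
= 532.67 kcal

532.67 kcal


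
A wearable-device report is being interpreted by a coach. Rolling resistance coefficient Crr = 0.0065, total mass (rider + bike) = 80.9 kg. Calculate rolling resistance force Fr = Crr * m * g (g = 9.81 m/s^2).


Fr = Crr * m * g
= 0.0065 * 80.9 * 9.81
= 5.159 N

5.159 N


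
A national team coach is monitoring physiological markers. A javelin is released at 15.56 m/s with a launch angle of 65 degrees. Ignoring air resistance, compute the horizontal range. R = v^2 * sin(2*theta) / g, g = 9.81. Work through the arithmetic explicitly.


Launch speed squared = 242.1136
sin(2 * 65 deg) = 0.766044
Range = 242.1136 * 0.766044 / 9.81
= 18.906 m

18.906 m


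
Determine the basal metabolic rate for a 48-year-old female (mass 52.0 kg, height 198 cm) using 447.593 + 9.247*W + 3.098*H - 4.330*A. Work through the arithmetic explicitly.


BMR = 447.593 + 9.247*52.0 + 3.098*198 - 4.330*48
= 1334.0 kcal/day

1334.0 kcal/day


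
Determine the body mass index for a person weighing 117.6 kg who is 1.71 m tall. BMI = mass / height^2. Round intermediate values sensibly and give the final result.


BMI = mass / height^2
= 117.6 / 1.71^2
= 117.6 / 2.9241
= 40.22 kg/m^2

40.22 kg/m^2


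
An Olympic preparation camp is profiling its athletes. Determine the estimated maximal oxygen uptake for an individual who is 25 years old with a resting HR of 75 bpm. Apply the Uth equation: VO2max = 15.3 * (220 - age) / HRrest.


HRmax = 220 - 25 = 195
VO2max = 15.3 * (195 / 75)
= 15.3 * 2.6
= 39.78 mL/kg/min

39.78 mL/kg/min


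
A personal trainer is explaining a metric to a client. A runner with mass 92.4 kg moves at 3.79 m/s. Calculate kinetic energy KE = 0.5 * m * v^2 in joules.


v^2 = 3.79^2 = 14.3641
KE = 0.5 * 92.4 * 14.3641
= 663.62 J

663.62 J


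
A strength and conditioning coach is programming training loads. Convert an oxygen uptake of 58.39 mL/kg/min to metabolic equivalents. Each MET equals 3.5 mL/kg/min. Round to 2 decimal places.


One MET = 3.5 mL/kg/min
Number of METs = 58.39 / 3.5
= 16.68 METs

16.68 METs


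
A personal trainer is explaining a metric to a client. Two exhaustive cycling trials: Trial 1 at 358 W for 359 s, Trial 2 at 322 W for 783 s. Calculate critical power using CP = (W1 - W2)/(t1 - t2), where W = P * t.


W1 = 358 * 359 = 128522 J
W2 = 322 * 783 = 252126 J
CP = (128522 - 252126) / (359 - 783)
= -123604 / -424
= 291.52 W

291.52 W


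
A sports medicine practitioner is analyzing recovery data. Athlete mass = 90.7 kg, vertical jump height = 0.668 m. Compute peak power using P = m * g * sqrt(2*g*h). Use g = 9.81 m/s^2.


sqrt(2 * 9.81 * 0.668) = sqrt(13.10616) = 3.620243 m/s
P = 90.7 * 9.81 * 3.620243
= 3221.17 W

3221.17 W


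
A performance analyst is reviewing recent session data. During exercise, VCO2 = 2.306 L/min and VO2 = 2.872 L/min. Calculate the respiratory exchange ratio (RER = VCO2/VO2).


RER = VCO2 / VO2
= 2.306 / 2.872
= 0.8029

0.8029


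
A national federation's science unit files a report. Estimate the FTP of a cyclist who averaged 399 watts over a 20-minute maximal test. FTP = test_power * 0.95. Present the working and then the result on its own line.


FTP = 399 * 0.95 = 379.05 W

379.05 W


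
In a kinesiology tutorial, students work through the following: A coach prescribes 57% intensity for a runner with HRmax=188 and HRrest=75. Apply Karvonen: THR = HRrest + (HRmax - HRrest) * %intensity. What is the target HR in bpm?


Heart rate reserve = 188 - 75 = 113
Intensity fraction = 57 / 100 = 0.57
THR = 75 + 113 * 0.57 = 139.41 bpm

139.41 bpm


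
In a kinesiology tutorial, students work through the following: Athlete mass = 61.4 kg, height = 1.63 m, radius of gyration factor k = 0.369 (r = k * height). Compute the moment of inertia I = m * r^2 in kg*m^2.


r = k * height = 0.369 * 1.63 = 0.60147 m
r^2 = 0.60147^2 = 0.361766
I = 61.4 * 0.361766 = 22.212 kg*m^2

22.212 kg*m^2


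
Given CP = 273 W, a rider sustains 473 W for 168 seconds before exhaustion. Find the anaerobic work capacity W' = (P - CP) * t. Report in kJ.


Excess power = 473 - 273 = 200 W
Work above CP = 200 * 168 = 33600 J
W' = 33.6 kJ

33.6 kJ


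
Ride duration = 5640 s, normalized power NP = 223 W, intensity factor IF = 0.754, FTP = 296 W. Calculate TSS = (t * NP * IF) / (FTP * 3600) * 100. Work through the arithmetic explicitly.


Numerator = 5640 * 223 * 0.754 = 948320.88
Denominator = 296 * 3600 = 1065600
TSS = 948320.88 / 1065600 * 100
= 88.99

88.99 TSS


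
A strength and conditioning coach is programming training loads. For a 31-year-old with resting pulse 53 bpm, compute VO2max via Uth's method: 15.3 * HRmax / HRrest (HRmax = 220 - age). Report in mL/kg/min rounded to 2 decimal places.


Step 1: HRmax = 220 - 31 = 189 bpm
Step 2: Ratio = 189 / 53 = 3.566
Step 3: VO2max = 15.3 * 3.566 = 54.56 mL/kg/min

54.56 mL/kg/min


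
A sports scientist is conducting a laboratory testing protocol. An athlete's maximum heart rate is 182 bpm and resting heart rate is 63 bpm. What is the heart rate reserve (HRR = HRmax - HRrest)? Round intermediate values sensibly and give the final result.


HRR = HRmax - HRrest
= 182 - 63
= 119 bpm

119 bpm


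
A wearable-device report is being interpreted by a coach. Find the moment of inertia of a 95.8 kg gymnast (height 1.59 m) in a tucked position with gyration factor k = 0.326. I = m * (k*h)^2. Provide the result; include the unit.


Radius of gyration = 0.326 * 1.59 = 0.51834 m
I = 95.8 * 0.51834^2
= 95.8 * 0.268676
= 25.739 kg*m^2

25.739 kg*m^2


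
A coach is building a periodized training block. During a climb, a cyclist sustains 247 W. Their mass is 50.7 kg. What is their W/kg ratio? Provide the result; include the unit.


Power-to-weight = 247 W / 50.7 kg
= 4.872 W/kg

4.872 W/kg


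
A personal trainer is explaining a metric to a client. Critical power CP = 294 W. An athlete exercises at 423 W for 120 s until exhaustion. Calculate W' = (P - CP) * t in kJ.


P - CP = 423 - 294 = 129 W
W' = 129 * 120 = 15480 J
= 15480 / 1000 = 15.48 kJ

15.48 kJ


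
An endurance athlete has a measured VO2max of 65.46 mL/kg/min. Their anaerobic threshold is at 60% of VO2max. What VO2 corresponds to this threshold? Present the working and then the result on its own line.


Anaerobic threshold VO2 = VO2max * 60%
= 65.46 * 0.6
= 39.28 mL/kg/min

39.28 mL/kg/min


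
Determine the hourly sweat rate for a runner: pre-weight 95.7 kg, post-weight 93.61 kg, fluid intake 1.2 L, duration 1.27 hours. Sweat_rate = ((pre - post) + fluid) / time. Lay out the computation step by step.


Mass lost = 95.7 - 93.61 = 2.09 kg
Add fluid consumed: 2.09 + 1.2 = 3.29 L total sweat
Sweat rate = 3.29 / 1.27 = 2.591 L/h

2.591 L/h


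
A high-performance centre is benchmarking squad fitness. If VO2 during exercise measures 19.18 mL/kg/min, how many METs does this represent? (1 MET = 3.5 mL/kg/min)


METs = VO2 / 3.5 = 19.18 / 3.5 = 5.48

5.48 METs


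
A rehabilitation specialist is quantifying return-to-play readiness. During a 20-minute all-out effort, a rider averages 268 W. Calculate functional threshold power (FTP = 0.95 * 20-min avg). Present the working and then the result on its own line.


FTP = 0.95 * 268
= 254.6 W

254.6 W


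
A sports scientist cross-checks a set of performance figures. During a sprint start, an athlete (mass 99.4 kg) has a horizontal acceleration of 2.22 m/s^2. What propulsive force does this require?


Propulsive force = mass * acceleration
= 99.4 kg * 2.22 m/s^2
= 220.67 N

220.67 N


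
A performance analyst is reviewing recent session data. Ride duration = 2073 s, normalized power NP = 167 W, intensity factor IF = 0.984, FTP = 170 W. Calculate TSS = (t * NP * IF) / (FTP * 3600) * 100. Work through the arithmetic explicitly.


Numerator = 2073 * 167 * 0.984 = 340651.944
Denominator = 170 * 3600 = 612000
TSS = 340651.944 / 612000 * 100
= 55.66

55.66 TSS


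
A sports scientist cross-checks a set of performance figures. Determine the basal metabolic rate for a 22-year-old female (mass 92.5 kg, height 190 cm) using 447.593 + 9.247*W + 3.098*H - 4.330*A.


BMR = 447.593 + 9.247*92.5 + 3.098*190 - 4.330*22
= 1796.3 kcal/day

1796.3 kcal/day


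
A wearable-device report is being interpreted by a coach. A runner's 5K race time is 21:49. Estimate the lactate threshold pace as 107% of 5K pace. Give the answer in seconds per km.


Total race time = 21*60 + 49 = 1309 seconds
5K pace = 1309 / 5 = 261.8 sec/km
LT pace = 261.8 * 1.07 = 280.13 sec/km

280.13 s/km


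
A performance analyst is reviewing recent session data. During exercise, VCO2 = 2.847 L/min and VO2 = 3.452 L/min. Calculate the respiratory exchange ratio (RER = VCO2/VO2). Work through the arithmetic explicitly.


RER = VCO2 / VO2
= 2.847 / 3.452
= 0.8247

0.8247


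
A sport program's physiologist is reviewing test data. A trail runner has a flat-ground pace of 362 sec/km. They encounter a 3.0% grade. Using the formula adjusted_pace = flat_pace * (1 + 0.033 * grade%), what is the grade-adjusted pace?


Grade factor = 1 + 0.033 * 3.0 = 1.099
Adjusted = 362 * 1.099 = 397.84 sec/km

397.84 s/km


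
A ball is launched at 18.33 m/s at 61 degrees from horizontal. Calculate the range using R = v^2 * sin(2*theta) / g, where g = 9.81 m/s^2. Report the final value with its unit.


sin(2 * 61) = sin(122) = 0.848048
v^2 = 18.33^2 = 335.9889
R = 335.9889 * 0.848048 / 9.81
= 29.045 m

29.045 m


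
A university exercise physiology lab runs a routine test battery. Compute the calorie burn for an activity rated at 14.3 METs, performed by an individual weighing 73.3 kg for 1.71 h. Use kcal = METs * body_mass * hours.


Product of METs and mass = 14.3 * 73.3 = 1048.19
Total kcal = 1048.19 * 1.71 = 1792.4 kcal

1792.4 kcal


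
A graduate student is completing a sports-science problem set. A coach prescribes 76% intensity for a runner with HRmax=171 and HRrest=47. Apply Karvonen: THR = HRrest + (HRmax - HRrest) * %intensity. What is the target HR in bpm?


Heart rate reserve = 171 - 47 = 124
Intensity fraction = 76 / 100 = 0.76
THR = 47 + 124 * 0.76 = 141.24 bpm

141.24 bpm


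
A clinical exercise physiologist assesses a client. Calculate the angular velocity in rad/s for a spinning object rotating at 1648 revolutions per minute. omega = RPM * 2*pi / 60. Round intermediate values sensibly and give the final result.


omega = RPM * 2*pi / 60
= 1648 * 6.28318531 / 60
= 172.578 rad/s

172.578 rad/s


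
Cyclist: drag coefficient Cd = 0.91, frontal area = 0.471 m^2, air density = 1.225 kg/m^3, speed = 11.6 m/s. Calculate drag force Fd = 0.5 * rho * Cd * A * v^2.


v^2 = 11.6^2 = 134.56
Fd = 0.5 * 1.225 * 0.91 * 0.471 * 134.56
= 35.325 N

35.325 N


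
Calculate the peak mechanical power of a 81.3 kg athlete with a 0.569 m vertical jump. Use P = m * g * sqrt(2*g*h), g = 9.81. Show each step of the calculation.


First, sqrt(2gh) = sqrt(2 * 9.81 * 0.569)
= sqrt(11.16378) = 3.341224 m/s
Power = 81.3 * 9.81 * 3.341224 = 2664.8 W

2664.8 W


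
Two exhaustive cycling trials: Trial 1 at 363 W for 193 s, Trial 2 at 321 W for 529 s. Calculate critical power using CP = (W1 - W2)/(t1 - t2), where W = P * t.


W1 = 363 * 193 = 70059 J
W2 = 321 * 529 = 169809 J
CP = (70059 - 169809) / (193 - 529)
= -99750 / -336
= 296.88 W

296.88 W


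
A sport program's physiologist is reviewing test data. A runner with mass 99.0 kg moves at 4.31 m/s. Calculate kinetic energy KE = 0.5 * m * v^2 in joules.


v^2 = 4.31^2 = 18.5761
KE = 0.5 * 99.0 * 18.5761
= 919.52 J

919.52 J


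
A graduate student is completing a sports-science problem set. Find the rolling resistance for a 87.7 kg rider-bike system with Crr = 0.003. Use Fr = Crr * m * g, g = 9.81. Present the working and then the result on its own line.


m * g = 87.7 * 9.81 = 860.337 N
Fr = 0.003 * 860.337 = 2.581 N

2.581 N


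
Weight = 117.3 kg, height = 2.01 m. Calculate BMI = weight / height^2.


height^2 = 2.01^2 = 4.0401
BMI = 117.3 / 4.0401 = 29.03 kg/m^2

29.03 kg/m^2


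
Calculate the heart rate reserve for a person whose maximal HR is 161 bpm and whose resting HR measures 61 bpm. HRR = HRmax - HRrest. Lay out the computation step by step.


HRmax = 161 bpm
HRrest = 61 bpm
HRR = 161 - 61 = 100 bpm

100 bpm


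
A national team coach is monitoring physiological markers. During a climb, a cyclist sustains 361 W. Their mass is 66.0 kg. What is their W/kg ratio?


Power-to-weight = 361 W / 66.0 kg
= 5.47 W/kg

5.47 W/kg


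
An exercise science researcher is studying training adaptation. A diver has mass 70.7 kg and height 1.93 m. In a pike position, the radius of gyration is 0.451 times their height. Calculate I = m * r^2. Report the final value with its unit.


r = 0.451 * 1.93 = 0.87043 m
I = m * r^2 = 70.7 * 0.757648 = 53.566 kg*m^2

53.566 kg*m^2


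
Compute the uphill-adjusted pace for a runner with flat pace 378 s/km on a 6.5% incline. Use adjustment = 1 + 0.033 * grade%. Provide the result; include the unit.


Adjustment factor = 1 + 0.033 * 6.5 = 1.2145
Grade-adjusted pace = 378 * 1.2145 = 459.08 s/km

459.08 s/km


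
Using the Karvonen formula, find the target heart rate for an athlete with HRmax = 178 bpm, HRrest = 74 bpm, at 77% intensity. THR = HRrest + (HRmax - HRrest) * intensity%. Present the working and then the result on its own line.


HRR = 178 - 74 = 104
THR = 74 + 104 * 0.77
= 74 + 80.08
= 154.08 bpm

154.08 bpm


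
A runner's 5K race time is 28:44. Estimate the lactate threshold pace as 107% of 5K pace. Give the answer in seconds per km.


Total race time = 28*60 + 44 = 1724 seconds
5K pace = 1724 / 5 = 344.8 sec/km
LT pace = 344.8 * 1.07 = 368.94 sec/km

368.94 s/km


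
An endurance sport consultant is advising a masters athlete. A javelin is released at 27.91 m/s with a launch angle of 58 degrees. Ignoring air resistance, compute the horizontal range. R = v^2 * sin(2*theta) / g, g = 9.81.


Launch speed squared = 778.9681
sin(2 * 58 deg) = 0.898794
Range = 778.9681 * 0.898794 / 9.81
= 71.369 m

71.369 m


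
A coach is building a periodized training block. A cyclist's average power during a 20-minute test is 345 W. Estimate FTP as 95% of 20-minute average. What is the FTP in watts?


FTP = 20-min power * 0.95
= 345 * 0.95
= 327.75 W

327.75 W


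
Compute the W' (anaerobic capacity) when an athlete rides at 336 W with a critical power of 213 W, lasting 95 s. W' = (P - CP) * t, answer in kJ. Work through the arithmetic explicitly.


Above-CP power = 123 W
Duration = 95 s
W' = 123 * 95 = 11685 J
Convert: 11685 / 1000 = 11.685 kJ

11.685 kJ


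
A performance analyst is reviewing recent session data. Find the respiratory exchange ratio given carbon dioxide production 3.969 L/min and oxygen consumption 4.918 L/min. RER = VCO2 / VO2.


VCO2 = 3.969 L/min
VO2 = 4.918 L/min
RER = 3.969 / 4.918 = 0.807

0.807


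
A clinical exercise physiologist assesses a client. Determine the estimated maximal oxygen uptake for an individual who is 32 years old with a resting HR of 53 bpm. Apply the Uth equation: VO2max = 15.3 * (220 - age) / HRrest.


HRmax = 220 - 32 = 188
VO2max = 15.3 * (188 / 53)
= 15.3 * 3.5472
= 54.27 mL/kg/min

54.27 mL/kg/min


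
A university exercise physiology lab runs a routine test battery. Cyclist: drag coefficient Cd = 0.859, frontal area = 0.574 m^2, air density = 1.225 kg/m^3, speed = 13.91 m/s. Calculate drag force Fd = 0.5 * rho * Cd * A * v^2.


v^2 = 13.91^2 = 193.4881
Fd = 0.5 * 1.225 * 0.859 * 0.574 * 193.4881
= 58.434 N

58.434 N


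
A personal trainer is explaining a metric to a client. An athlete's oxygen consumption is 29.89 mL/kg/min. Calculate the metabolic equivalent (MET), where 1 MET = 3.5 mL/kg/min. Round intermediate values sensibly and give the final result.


MET = VO2 / 3.5
= 29.89 / 3.5
= 8.54 METs

8.54 METs


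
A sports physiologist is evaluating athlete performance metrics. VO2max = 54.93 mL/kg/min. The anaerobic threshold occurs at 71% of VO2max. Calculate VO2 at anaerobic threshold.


AT fraction = 71 / 100 = 0.71
AT VO2 = 54.93 * 0.71
= 39.0 mL/kg/min

39.0 mL/kg/min


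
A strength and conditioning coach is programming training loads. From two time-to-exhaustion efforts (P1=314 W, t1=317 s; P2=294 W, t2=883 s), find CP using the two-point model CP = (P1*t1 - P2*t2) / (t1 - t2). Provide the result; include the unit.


Work in trial 1 = 99538 J
Work in trial 2 = 259602 J
Delta work = -160064 J
Delta time = -566 s
CP = -160064 / -566 = 282.8 W

282.8 W


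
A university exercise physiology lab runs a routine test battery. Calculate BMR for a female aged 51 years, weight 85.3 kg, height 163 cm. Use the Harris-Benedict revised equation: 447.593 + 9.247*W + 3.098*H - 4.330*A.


Substituting values:
W term = 9.247 * 85.3 = 788.7691
H term = 3.098 * 163 = 504.974
A term = 4.330 * 51 = 220.83
BMR = 1520.51 kcal/day

1520.51 kcal/day


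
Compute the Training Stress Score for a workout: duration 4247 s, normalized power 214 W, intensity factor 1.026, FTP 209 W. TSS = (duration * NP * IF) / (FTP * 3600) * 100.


Product = 4247 * 214 * 1.026 = 932488.308
Base = 209 * 3600 = 752400
TSS = 932488.308 / 752400 * 100 = 123.94

123.94 TSS


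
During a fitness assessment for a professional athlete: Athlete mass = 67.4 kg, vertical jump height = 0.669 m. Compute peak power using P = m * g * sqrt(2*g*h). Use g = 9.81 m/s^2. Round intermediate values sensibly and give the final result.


sqrt(2 * 9.81 * 0.669) = sqrt(13.12578) = 3.622952 m/s
P = 67.4 * 9.81 * 3.622952
= 2395.47 W

2395.47 W


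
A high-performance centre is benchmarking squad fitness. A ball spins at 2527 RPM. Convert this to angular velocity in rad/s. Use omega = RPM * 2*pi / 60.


omega = 2527 * 2 * pi / 60
= 2527 * 6.28318531 / 60
= 15877.609 / 60
= 264.627 rad/s

264.627 rad/s


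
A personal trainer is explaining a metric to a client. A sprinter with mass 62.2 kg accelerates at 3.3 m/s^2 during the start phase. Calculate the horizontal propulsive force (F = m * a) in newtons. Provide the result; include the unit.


F = m * a
= 62.2 * 3.3
= 205.26 N

205.26 N


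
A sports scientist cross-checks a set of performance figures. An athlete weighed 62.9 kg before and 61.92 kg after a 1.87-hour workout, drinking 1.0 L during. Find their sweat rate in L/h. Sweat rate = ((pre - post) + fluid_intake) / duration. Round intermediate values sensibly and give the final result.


Body mass change = 0.98 kg
Total sweat loss = 0.98 + 1.0 = 1.98 L
Rate = 1.98 / 1.87 = 1.059 L/h

1.059 L/h


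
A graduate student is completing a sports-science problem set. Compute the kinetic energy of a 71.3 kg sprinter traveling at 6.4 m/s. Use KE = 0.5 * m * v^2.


Velocity squared = 40.96
KE = 0.5 * 71.3 * 40.96 = 1460.22 J

1460.22 J


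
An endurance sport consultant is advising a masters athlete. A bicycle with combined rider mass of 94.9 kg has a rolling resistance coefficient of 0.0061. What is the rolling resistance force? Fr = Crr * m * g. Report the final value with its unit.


Fr = 0.0061 * 94.9 * 9.81
= 0.57889 * 9.81
= 5.679 N

5.679 N


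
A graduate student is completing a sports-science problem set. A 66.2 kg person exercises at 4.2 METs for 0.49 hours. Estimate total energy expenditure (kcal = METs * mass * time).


Energy = METs * mass(kg) * time(h)
= 4.2 * 66.2 * 0.49
= 136.24 kcal

136.24 kcal


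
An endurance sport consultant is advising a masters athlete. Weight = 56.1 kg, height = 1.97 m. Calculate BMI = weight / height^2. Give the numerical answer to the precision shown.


height^2 = 1.97^2 = 3.8809
BMI = 56.1 / 3.8809 = 14.46 kg/m^2

14.46 kg/m^2


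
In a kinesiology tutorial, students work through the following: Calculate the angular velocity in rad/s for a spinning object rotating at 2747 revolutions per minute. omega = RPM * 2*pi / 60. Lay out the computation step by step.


omega = RPM * 2*pi / 60
= 2747 * 6.28318531 / 60
= 287.665 rad/s

287.665 rad/s


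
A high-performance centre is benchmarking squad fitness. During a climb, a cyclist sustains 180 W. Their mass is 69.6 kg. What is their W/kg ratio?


Power-to-weight = 180 W / 69.6 kg
= 2.586 W/kg

2.586 W/kg


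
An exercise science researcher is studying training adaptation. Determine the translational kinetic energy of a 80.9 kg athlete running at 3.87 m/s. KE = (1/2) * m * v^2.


KE = 0.5 * m * v^2
= 0.5 * 80.9 * 3.87^2
= 0.5 * 80.9 * 14.9769
= 605.82 J

605.82 J


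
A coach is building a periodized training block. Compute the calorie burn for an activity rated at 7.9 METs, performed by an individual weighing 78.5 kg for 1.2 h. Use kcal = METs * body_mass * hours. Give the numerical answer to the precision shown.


Product of METs and mass = 7.9 * 78.5 = 620.15
Total kcal = 620.15 * 1.2 = 744.18 kcal

744.18 kcal


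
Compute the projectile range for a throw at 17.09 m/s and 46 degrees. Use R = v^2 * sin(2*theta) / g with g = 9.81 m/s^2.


Two times the angle = 92 degrees
sin(92) = 0.999391
R = 292.0681 * 0.999391 / 9.81 = 29.754 m

29.754 m


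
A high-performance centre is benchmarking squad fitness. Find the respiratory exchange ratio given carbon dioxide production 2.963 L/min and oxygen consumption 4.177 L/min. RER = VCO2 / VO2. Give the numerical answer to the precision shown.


VCO2 = 2.963 L/min
VO2 = 4.177 L/min
RER = 2.963 / 4.177 = 0.7094

0.7094


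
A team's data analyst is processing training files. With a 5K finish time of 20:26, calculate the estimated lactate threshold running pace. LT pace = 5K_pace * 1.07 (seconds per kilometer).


Race duration = 1226 s for 5 km
Average pace = 1226 / 5 = 245.2 s/km
LT pace = 245.2 * 1.07
= 262.36 s/km

262.36 s/km


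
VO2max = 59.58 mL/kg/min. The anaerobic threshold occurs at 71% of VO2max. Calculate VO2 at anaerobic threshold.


AT fraction = 71 / 100 = 0.71
AT VO2 = 59.58 * 0.71
= 42.3 mL/kg/min

42.3 mL/kg/min


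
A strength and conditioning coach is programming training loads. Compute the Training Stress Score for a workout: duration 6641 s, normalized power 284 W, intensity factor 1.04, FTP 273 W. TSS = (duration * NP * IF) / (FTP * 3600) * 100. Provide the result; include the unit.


Product = 6641 * 284 * 1.04 = 1961485.76
Base = 273 * 3600 = 982800
TSS = 1961485.76 / 982800 * 100 = 199.58

199.58 TSS


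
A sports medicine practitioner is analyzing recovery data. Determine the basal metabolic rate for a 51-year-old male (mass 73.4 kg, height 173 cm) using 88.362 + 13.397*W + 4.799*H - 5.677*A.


BMR = 88.362 + 13.397*73.4 + 4.799*173 - 5.677*51
= 1612.4 kcal/day

1612.4 kcal/day


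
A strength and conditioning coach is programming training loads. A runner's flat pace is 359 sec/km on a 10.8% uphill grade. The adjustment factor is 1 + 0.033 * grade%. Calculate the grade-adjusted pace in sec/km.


Factor = 1 + 0.033 * 10.8 = 1.3564
Adjusted pace = 359 * 1.3564
= 486.95 sec/km

486.95 s/km


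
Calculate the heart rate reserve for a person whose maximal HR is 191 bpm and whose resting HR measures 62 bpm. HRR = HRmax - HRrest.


HRmax = 191 bpm
HRrest = 62 bpm
HRR = 191 - 62 = 129 bpm

129 bpm


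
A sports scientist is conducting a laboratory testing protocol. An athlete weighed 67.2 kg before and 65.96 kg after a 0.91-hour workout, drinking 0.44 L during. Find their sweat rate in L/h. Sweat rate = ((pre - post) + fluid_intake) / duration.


Body mass change = 1.24 kg
Total sweat loss = 1.24 + 0.44 = 1.68 L
Rate = 1.68 / 0.91 = 1.846 L/h

1.846 L/h


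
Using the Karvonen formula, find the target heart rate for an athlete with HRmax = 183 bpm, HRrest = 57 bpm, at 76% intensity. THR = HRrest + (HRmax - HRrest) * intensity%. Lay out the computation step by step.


HRR = 183 - 57 = 126
THR = 57 + 126 * 0.76
= 57 + 95.76
= 152.76 bpm

152.76 bpm


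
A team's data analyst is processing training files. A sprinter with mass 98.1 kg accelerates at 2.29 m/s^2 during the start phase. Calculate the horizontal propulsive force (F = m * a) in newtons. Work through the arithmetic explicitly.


F = m * a
= 98.1 * 2.29
= 224.65 N

224.65 N


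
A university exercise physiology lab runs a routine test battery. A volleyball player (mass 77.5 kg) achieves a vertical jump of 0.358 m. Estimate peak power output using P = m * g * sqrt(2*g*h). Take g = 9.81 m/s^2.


2 * g * h = 2 * 9.81 * 0.358 = 7.02396
sqrt(7.02396) = 2.650275 m/s
P = 77.5 * 9.81 * 2.650275 = 2014.94 W

2014.94 W


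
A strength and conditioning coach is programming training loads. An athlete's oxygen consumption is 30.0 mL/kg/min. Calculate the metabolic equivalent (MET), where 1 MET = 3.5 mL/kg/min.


MET = VO2 / 3.5
= 30.0 / 3.5
= 8.57 METs

8.57 METs


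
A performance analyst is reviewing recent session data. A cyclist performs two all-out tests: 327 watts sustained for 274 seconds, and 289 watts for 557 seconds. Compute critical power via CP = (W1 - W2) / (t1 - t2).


W1 = P1 * t1 = 327 * 274 = 89598 J
W2 = P2 * t2 = 289 * 557 = 160973 J
CP = (89598 - 160973) / (274 - 557)
= 252.21 W

252.21 W


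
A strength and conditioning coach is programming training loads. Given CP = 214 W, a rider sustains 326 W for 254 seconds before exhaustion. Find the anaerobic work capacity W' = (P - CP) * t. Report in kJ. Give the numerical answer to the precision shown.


Excess power = 326 - 214 = 112 W
Work above CP = 112 * 254 = 28448 J
W' = 28.448 kJ

28.448 kJ


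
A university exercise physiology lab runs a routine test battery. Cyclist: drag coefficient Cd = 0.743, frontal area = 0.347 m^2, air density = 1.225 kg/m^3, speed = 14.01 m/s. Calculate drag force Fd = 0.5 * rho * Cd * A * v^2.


v^2 = 14.01^2 = 196.2801
Fd = 0.5 * 1.225 * 0.743 * 0.347 * 196.2801
= 30.996 N

30.996 N


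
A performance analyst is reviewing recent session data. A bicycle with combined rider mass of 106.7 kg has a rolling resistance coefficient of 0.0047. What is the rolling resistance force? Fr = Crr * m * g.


Fr = 0.0047 * 106.7 * 9.81
= 0.50149 * 9.81
= 4.92 N

4.92 N


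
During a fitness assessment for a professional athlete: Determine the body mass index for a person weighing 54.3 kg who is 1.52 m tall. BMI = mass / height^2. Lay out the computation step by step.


BMI = mass / height^2
= 54.3 / 1.52^2
= 54.3 / 2.3104
= 23.5 kg/m^2

23.5 kg/m^2


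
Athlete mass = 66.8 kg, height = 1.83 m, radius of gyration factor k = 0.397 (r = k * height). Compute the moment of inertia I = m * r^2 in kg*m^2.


r = k * height = 0.397 * 1.83 = 0.72651 m
r^2 = 0.72651^2 = 0.527817
I = 66.8 * 0.527817 = 35.258 kg*m^2

35.258 kg*m^2


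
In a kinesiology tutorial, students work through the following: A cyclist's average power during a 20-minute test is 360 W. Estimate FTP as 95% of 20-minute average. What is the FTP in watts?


FTP = 20-min power * 0.95
= 360 * 0.95
= 342.0 W

342.0 W


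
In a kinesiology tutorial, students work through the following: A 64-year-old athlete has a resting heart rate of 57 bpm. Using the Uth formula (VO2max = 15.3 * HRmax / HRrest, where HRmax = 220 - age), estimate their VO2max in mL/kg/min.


HRmax = 220 - 64 = 156 bpm
Ratio = HRmax / HRrest = 156 / 57 = 2.7368
VO2max = 15.3 * 2.7368 = 41.87 mL/kg/min

41.87 mL/kg/min


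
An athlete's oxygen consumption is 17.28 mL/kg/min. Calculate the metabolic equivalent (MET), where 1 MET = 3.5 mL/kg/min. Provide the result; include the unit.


MET = VO2 / 3.5
= 17.28 / 3.5
= 4.94 METs

4.94 METs
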